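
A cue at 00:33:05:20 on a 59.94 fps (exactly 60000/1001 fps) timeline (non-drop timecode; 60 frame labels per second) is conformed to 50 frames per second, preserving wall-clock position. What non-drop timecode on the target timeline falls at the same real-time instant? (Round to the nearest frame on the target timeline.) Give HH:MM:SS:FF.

Source frame index: (0×3600 + 33×60 + 5) × 60 + 20 = 119120.
Real time: 119120 / (60000/1001) = 1490489/750 s.
Target frame: (1490489/750) × (50) = 1490489/15 ≈ 99365.933 → 99366.
At 50 labels/s: frame 99366 → 00:33:07:16.

00:33:07:16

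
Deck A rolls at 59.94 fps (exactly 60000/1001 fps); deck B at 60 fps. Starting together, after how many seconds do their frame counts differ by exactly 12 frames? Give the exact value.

200.2 seconds

The gap grows by |60 − 60000/1001| = 60/1001 frames per second.
Time for a 12-frame gap: 12 ÷ (60/1001) = 200.2 s.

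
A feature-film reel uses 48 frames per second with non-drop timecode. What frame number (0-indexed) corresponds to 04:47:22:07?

Total seconds to the label: (4 × 3600 + 47 × 60 + 22) = 17242.
Frame index = 17242 × 48 + 7 = 827623.

827623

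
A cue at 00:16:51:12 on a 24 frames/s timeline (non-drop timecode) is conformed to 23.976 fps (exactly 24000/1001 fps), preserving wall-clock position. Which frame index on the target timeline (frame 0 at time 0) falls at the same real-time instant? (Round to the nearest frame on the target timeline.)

frame 24252

Source frame index: (0×3600 + 16×60 + 51) × 24 + 12 = 24276.
Real time: 24276 / (24) = 2023/2 s.
Target frame: (2023/2) × (24000/1001) = 3468000/143 ≈ 24251.748 → 24252.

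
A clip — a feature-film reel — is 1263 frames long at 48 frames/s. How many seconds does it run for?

Running time = 1263 / (48) = 26.3125 s.

26.3125 seconds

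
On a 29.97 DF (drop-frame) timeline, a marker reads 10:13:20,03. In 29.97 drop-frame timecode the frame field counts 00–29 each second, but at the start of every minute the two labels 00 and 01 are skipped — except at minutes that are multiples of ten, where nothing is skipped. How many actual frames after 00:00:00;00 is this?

Complete 10-minute blocks: 61, each 17982 frames → 1096902.
Remaining 3 whole minutes in the current block: 1800 + 2 × 1798 = 5396 frames.
Within the current minute: 20 × 30 + 3 − 2 = 601 (labels ;00/;01 skipped at this minute). Total = 1096902 + 5396 + 601 = 1102899.

1102899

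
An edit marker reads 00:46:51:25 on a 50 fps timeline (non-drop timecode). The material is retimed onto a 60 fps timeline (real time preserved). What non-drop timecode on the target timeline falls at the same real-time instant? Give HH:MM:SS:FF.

Source frame index: (0×3600 + 46×60 + 51) × 50 + 25 = 140575.
Real time: 140575 / (50) = 5623/2 s.
Target frame: (5623/2) × (60) = 168690.
At 60 labels/s: frame 168690 → 00:46:51:30.

00:46:51:30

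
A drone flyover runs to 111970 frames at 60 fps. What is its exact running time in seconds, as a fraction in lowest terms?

11197/6 seconds

Running time = 111970 ÷ (60) = 111970 × 1/60 = 11197/6 s.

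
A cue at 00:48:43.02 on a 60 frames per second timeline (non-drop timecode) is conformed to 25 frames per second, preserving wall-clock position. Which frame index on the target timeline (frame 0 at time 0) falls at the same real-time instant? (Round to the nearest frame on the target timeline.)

Source frame index: (0×3600 + 48×60 + 43) × 60 + 2 = 175382.
Real time: 175382 / (60) = 87691/30 s.
Target frame: (87691/30) × (25) = 438455/6 ≈ 73075.833 → 73076.

frame 73076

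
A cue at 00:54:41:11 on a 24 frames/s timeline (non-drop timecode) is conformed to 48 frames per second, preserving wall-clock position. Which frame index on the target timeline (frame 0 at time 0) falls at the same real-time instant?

Source frame index: (0×3600 + 54×60 + 41) × 24 + 11 = 78755.
Real time: 78755 / (24) = 78755/24 s.
Target frame: (78755/24) × (48) = 157510.

frame 157510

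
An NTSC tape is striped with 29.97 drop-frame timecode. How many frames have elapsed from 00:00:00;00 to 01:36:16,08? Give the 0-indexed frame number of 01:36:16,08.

As if non-drop at 30 labels/s: (1 × 3600 + 36 × 60 + 16) × 30 + 8 = 173288.
Minute boundaries passed: 96; those not divisible by 10: 96 − 9 = 87; dropped labels = 2 × 87 = 174.
Actual frame index = 173288 − 174 = 173114.

173114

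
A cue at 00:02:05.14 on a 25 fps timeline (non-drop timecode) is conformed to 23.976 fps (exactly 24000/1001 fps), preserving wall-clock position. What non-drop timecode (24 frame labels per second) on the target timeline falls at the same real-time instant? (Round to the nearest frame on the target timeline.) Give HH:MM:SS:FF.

00:02:05:10

Source frame index: (0×3600 + 2×60 + 5) × 25 + 14 = 3139.
Real time: 3139 / (25) = 3139/25 s.
Target frame: (3139/25) × (24000/1001) = 3013440/1001 ≈ 3010.430 → 3010.
At 24 labels/s: frame 3010 → 00:02:05:10.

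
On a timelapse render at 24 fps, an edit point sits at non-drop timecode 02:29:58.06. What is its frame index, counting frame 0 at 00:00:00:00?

Total seconds to the label: (2 × 3600 + 29 × 60 + 58) = 8998.
Frame index = 8998 × 24 + 6 = 215958.

215958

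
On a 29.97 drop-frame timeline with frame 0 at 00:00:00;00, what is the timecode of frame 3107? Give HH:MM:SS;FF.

00:01:43;19

Ten DF minutes hold 17982 frames, so frame 3107 lies in block 0 (frames 0–17981) with 3107 frames into that block.
The block's first minute is 1800 frames and the rest 1798 each; 3107 frames reaches minute 1, so 0 × 18 + 1 × 2 = 2 labels have been skipped so far.
Adding those back, label number 3107 + 2 = 3109 at 30 labels/s is 103 s + 19 f = 0 h 1 min 43 s frame 19, i.e. 00:01:43;19.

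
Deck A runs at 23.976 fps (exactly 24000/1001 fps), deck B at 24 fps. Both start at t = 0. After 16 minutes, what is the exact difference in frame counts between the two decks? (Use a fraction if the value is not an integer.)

16 min = 960 s.
A emits 24000/1001 × 960 = 23040000/1001 frames; B emits 24 × 960 = 23040.
Difference = 23040/1001 frames (≈ 23.0170); B is ahead of A.

23040/1001 frames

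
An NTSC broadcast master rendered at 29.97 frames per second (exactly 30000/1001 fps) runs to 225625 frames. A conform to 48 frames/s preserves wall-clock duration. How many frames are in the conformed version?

Target frames = source frames × (target rate / source rate) = 225625 × (48)/(30000/1001) = 225625 × 1001/625 = 361361.

361361 frames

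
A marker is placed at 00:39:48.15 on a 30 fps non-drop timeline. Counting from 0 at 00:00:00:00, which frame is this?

Total seconds to the label: (0 × 3600 + 39 × 60 + 48) = 2388.
Frame index = 2388 × 30 + 15 = 71655.

71655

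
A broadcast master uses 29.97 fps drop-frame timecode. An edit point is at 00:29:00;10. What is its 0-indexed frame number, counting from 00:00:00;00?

52156

Complete 10-minute blocks: 2, each 17982 frames → 35964.
Remaining 9 whole minutes in the current block: 1800 + 8 × 1798 = 16184 frames.
Within the current minute: 0 × 30 + 10 − 2 = 8 (labels ;00/;01 skipped at this minute). Total = 35964 + 16184 + 8 = 52156.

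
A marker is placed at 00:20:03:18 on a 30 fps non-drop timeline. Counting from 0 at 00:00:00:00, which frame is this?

Total seconds to the label: (0 × 3600 + 20 × 60 + 3) = 1203.
Frame index = 1203 × 30 + 18 = 36108.

36108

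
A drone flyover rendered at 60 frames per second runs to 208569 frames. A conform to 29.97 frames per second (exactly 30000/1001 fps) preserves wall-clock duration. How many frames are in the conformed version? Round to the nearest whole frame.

104180 frames

Frames at target rate = 208569 × (30000/1001) / (60) = 104284500/1001 ≈ 104180.320.
Nearest whole frame: 104180.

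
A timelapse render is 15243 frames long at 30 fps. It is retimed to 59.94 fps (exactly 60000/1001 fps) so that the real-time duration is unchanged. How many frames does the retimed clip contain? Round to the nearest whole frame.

30456 frames

Frames at target rate = 15243 × (60000/1001) / (30) = 30486000/1001 ≈ 30455.544.
Nearest whole frame: 30456.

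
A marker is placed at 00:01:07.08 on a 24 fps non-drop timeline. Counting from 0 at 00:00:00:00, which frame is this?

Total seconds to the label: (0 × 3600 + 1 × 60 + 7) = 67.
Frame index = 67 × 24 + 8 = 1616.

frame 1616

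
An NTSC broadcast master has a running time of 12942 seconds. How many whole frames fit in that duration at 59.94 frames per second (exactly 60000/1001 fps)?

775744 frames

Frames = 12942 × 60000/1001 = 776520000/1001 ≈ 775744.2557.
Complete frames: 775744.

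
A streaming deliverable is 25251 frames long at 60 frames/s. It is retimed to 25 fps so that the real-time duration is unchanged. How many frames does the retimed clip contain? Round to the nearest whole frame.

10521 frames

Frames at target rate = 25251 × (25) / (60) = 42085/4 ≈ 10521.250.
Nearest whole frame: 10521.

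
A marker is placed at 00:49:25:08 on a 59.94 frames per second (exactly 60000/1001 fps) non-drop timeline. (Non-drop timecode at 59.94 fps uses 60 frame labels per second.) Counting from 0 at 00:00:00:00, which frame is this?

Total seconds to the label: (0 × 3600 + 49 × 60 + 25) = 2965.
Frame index = 2965 × 60 + 8 = 177908.

177908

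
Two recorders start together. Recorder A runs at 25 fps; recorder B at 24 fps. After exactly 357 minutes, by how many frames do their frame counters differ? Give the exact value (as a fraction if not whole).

21420 frames

357 min = 21420 s.
A emits 25 × 21420 = 535500 frames; B emits 24 × 21420 = 514080.
Difference = 21420 frames; B is behind A.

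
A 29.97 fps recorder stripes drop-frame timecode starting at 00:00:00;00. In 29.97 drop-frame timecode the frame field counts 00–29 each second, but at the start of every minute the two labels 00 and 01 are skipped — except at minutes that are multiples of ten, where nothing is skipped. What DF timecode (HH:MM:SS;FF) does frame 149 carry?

Ten DF minutes hold 17982 frames, so frame 149 lies in block 0 (frames 0–17981) with 149 frames into that block.
The block's first minute is 1800 frames and the rest 1798 each; 149 frames reaches minute 0, so 0 × 18 + 0 × 2 = 0 labels have been skipped so far.
Adding those back, label number 149 + 0 = 149 at 30 labels/s is 4 s + 29 f = 0 h 0 min 4 s frame 29, i.e. 00:00:04;29.

00:00:04;29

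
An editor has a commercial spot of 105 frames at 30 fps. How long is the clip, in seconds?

3.5 seconds

Running time = 105 / (30) = 3.5 s.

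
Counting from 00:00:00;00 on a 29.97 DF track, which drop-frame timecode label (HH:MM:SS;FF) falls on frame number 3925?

00:02:10;29

Ten DF minutes hold 17982 frames, so frame 3925 lies in block 0 (frames 0–17981) with 3925 frames into that block.
The block's first minute is 1800 frames and the rest 1798 each; 3925 frames reaches minute 2, so 0 × 18 + 2 × 2 = 4 labels have been skipped so far.
Adding those back, label number 3925 + 4 = 3929 at 30 labels/s is 130 s + 29 f = 0 h 2 min 10 s frame 29, i.e. 00:02:10;29.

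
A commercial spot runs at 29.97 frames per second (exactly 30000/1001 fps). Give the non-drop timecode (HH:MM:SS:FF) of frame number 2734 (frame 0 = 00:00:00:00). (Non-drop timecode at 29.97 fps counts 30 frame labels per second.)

00:01:31:04

2734 ÷ 30 = 91 full seconds, remainder 4 frames.
91 s = 0 h 1 min 31 s.
Timecode: 00:01:31:04.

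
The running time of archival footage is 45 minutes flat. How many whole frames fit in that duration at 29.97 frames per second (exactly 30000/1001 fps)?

45 min = 2700 s.
Frames = 2700 × 30000/1001 = 81000000/1001 ≈ 80919.0809.
Complete frames: 80919.

80919 frames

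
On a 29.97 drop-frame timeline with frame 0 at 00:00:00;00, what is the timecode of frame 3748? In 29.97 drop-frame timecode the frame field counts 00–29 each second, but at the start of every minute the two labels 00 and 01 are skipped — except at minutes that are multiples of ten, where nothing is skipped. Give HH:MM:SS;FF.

Each 10-minute DF block holds 10 × 60 × 30 − 9 × 2 = 17982 frames. 3748 ÷ 17982 → 0 full blocks, remainder 3748.
Within the partial block the first minute is 1800 frames and each further minute 1798, so 2 further minute boundaries passed. Total skipped labels = 18 × 0 + 2 × 2 = 4.
Non-drop label index = 3748 + 4 = 3752; at 30 labels/s that is 00:02:05:02, i.e. DF 00:02:05;02.

00:02:05;02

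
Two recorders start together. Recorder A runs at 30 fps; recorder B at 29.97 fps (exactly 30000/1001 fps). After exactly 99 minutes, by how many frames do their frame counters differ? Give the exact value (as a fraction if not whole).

16200/91 frames

99 min = 5940 s.
A emits 30 × 5940 = 178200 frames; B emits 30000/1001 × 5940 = 16200000/91.
Difference = 16200/91 frames (≈ 178.0220); B is behind A.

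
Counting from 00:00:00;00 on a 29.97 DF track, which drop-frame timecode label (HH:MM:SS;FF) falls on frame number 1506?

00:00:50;06

Each 10-minute DF block holds 10 × 60 × 30 − 9 × 2 = 17982 frames. 1506 ÷ 17982 → 0 full blocks, remainder 1506.
Within the partial block the first minute is 1800 frames and each further minute 1798, so 0 further minute boundaries passed. Total skipped labels = 18 × 0 + 2 × 0 = 0.
Non-drop label index = 1506 + 0 = 1506; at 30 labels/s that is 00:00:50:06, i.e. DF 00:00:50;06.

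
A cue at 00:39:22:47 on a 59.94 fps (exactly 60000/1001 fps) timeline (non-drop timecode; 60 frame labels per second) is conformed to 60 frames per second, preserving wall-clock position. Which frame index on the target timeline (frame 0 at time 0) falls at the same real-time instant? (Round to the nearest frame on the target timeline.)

frame 141909

Source frame index: (0×3600 + 39×60 + 22) × 60 + 47 = 141767.
Real time: 141767 / (60000/1001) = 141908767/60000 s.
Target frame: (141908767/60000) × (60) = 141908767/1000 ≈ 141908.767 → 141909.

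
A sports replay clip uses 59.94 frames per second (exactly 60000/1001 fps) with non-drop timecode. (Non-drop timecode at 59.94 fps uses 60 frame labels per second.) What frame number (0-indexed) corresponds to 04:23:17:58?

frame 947878

Total seconds to the label: (4 × 3600 + 23 × 60 + 17) = 15797.
Frame index = 15797 × 60 + 58 = 947878.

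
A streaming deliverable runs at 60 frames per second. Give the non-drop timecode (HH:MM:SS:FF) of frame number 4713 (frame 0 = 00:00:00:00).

4713 ÷ 60 = 78 full seconds, remainder 33 frames.
78 s = 0 h 1 min 18 s.
Timecode: 00:01:18:33.

00:01:18:33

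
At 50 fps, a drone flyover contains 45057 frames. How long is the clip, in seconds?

901.14 seconds

Running time = 45057 / (50) = 901.14 s.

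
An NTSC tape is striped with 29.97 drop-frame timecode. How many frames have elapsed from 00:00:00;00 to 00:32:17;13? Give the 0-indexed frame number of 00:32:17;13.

Complete 10-minute blocks: 3, each 17982 frames → 53946.
Remaining 2 whole minutes in the current block: 1800 + 1 × 1798 = 3598 frames.
Within the current minute: 17 × 30 + 13 − 2 = 521 (labels ;00/;01 skipped at this minute). Total = 53946 + 3598 + 521 = 58065.

58065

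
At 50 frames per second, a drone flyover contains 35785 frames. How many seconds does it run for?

Running time = 35785 / (50) = 715.7 s.

715.7 seconds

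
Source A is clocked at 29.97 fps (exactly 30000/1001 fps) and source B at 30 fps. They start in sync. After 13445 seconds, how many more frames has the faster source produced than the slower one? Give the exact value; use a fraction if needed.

A emits 30000/1001 × 13445 = 403350000/1001 frames; B emits 30 × 13445 = 403350.
Difference = 403350/1001 frames (≈ 402.9471); B is ahead of A.

403350/1001 frames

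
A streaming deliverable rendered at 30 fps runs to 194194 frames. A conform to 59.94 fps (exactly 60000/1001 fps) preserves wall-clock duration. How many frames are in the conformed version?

388000 frames

Target frames = source frames × (target rate / source rate) = 194194 × (60000/1001)/(30) = 194194 × 2000/1001 = 388000.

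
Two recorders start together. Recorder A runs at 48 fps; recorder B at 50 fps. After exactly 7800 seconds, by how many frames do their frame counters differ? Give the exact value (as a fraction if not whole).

15600 frames

A emits 48 × 7800 = 374400 frames; B emits 50 × 7800 = 390000.
Difference = 15600 frames; B is ahead of A.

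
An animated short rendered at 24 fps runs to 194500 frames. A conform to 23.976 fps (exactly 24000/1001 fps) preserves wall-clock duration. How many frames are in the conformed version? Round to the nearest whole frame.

Frames at target rate = 194500 × (24000/1001) / (24) = 194500000/1001 ≈ 194305.694.
Nearest whole frame: 194306.

194306 frames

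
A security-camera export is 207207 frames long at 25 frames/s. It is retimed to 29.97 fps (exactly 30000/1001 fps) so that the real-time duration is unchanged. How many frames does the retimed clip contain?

Target frames = source frames × (target rate / source rate) = 207207 × (30000/1001)/(25) = 207207 × 1200/1001 = 248400.

248400 frames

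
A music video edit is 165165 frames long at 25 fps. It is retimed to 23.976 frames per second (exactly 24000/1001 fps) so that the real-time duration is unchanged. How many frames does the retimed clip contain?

158400 frames

Target frames = source frames × (target rate / source rate) = 165165 × (24000/1001)/(25) = 165165 × 960/1001 = 158400.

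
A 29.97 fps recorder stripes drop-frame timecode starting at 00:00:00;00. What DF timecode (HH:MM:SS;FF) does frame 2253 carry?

Each 10-minute DF block holds 10 × 60 × 30 − 9 × 2 = 17982 frames. 2253 ÷ 17982 → 0 full blocks, remainder 2253.
Within the partial block the first minute is 1800 frames and each further minute 1798, so 1 further minute boundary passed. Total skipped labels = 18 × 0 + 2 × 1 = 2.
Non-drop label index = 2253 + 2 = 2255; at 30 labels/s that is 00:01:15:05, i.e. DF 00:01:15;05.

00:01:15;05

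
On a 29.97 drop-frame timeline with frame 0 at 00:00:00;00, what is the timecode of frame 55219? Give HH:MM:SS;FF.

Each 10-minute DF block holds 10 × 60 × 30 − 9 × 2 = 17982 frames. 55219 ÷ 17982 → 3 full blocks, remainder 1273.
Within the partial block the first minute is 1800 frames and each further minute 1798, so 0 further minute boundaries passed. Total skipped labels = 18 × 3 + 2 × 0 = 54.
Non-drop label index = 55219 + 54 = 55273; at 30 labels/s that is 00:30:42:13, i.e. DF 00:30:42;13.

00:30:42;13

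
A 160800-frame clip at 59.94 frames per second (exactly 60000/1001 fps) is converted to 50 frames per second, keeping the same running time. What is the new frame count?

Target frames = source frames × (target rate / source rate) = 160800 × (50)/(60000/1001) = 160800 × 1001/1200 = 134134.

134134 frames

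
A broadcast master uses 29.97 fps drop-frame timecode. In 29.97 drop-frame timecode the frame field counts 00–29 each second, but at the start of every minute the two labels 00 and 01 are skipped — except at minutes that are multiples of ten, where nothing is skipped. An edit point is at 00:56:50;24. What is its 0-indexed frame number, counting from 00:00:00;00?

102222

As if non-drop at 30 labels/s: (0 × 3600 + 56 × 60 + 50) × 30 + 24 = 102324.
Minute boundaries passed: 56; those not divisible by 10: 56 − 5 = 51; dropped labels = 2 × 51 = 102.
Actual frame index = 102324 − 102 = 102222.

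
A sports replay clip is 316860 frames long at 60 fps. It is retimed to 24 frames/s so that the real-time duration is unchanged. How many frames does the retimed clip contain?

126744 frames

Target frames = source frames × (target rate / source rate) = 316860 × (24)/(60) = 316860 × 2/5 = 126744.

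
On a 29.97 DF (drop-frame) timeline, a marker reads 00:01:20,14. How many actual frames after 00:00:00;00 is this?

2412

Complete 10-minute blocks: 0, each 17982 frames → 0.
Remaining 1 whole minute in the current block: 1800 + 0 × 1798 = 1800 frames.
Within the current minute: 20 × 30 + 14 − 2 = 612 (labels ;00/;01 skipped at this minute). Total = 0 + 1800 + 612 = 2412.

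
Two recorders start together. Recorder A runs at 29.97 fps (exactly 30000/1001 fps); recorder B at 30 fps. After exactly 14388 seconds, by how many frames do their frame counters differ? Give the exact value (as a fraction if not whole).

39240/91 frames

A emits 30000/1001 × 14388 = 39240000/91 frames; B emits 30 × 14388 = 431640.
Difference = 39240/91 frames (≈ 431.2088); B is ahead of A.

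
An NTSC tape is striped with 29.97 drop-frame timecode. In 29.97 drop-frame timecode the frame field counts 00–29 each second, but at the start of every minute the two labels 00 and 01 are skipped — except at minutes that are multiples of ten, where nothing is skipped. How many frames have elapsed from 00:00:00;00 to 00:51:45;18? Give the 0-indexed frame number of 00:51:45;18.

Complete 10-minute blocks: 5, each 17982 frames → 89910.
Remaining 1 whole minute in the current block: 1800 + 0 × 1798 = 1800 frames.
Within the current minute: 45 × 30 + 18 − 2 = 1366 (labels ;00/;01 skipped at this minute). Total = 89910 + 1800 + 1366 = 93076.

93076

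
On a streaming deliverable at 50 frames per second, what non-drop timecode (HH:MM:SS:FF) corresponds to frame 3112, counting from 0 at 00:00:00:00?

00:01:02:12

3112 ÷ 50 = 62 full seconds, remainder 12 frames.
62 s = 0 h 1 min 2 s.
Timecode: 00:01:02:12.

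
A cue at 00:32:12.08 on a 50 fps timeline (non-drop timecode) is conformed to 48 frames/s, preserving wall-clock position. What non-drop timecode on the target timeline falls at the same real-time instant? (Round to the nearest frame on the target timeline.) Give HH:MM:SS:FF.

Source frame index: (0×3600 + 32×60 + 12) × 50 + 8 = 96608.
Real time: 96608 / (50) = 48304/25 s.
Target frame: (48304/25) × (48) = 2318592/25 ≈ 92743.680 → 92744.
At 48 labels/s: frame 92744 → 00:32:12:08.

00:32:12:08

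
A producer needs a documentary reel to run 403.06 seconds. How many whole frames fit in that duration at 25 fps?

10076 frames

Frames = 403.06 × 25 = 20153/2 ≈ 10076.5000.
Complete frames: 10076.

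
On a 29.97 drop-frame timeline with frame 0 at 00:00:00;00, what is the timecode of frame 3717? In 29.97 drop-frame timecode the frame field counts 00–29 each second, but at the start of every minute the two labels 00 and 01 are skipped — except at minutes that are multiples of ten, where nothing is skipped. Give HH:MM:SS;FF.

00:02:04;01

Ten DF minutes hold 17982 frames, so frame 3717 lies in block 0 (frames 0–17981) with 3717 frames into that block.
The block's first minute is 1800 frames and the rest 1798 each; 3717 frames reaches minute 2, so 0 × 18 + 2 × 2 = 4 labels have been skipped so far.
Adding those back, label number 3717 + 4 = 3721 at 30 labels/s is 124 s + 1 f = 0 h 2 min 4 s frame 1, i.e. 00:02:04;01.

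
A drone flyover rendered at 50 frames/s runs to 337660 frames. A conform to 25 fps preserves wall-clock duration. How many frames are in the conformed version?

Frames at target rate = 337660 × (25) / (50) = 168830.

168830 frames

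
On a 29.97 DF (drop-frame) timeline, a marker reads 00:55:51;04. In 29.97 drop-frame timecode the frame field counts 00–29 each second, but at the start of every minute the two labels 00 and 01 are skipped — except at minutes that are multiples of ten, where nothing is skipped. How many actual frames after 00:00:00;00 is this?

100434

Complete 10-minute blocks: 5, each 17982 frames → 89910.
Remaining 5 whole minutes in the current block: 1800 + 4 × 1798 = 8992 frames.
Within the current minute: 51 × 30 + 4 − 2 = 1532 (labels ;00/;01 skipped at this minute). Total = 89910 + 8992 + 1532 = 100434.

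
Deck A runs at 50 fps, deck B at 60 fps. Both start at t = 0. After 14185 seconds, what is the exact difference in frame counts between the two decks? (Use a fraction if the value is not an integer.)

A emits 50 × 14185 = 709250 frames; B emits 60 × 14185 = 851100.
Difference = 141850 frames; B is ahead of A.

141850 frames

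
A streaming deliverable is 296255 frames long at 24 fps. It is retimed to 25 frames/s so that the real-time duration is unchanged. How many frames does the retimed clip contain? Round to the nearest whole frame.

308599 frames

Frames at target rate = 296255 × (25) / (24) = 7406375/24 ≈ 308598.958.
Nearest whole frame: 308599.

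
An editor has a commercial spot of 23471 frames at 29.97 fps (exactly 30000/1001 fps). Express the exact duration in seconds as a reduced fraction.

23494471/30000 seconds

Running time = 23471 ÷ (30000/1001) = 23471 × 1001/30000 = 23494471/30000 s.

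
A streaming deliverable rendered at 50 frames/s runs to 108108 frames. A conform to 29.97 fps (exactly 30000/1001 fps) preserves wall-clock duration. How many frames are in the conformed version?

64800 frames

Target frames = source frames × (target rate / source rate) = 108108 × (30000/1001)/(50) = 108108 × 600/1001 = 64800.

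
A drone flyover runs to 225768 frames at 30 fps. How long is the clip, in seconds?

Running time = 225768 / (30) = 7525.6 s.

7525.6 seconds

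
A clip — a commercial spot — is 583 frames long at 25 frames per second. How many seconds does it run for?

23.32 seconds

Running time = 583 / (25) = 23.32 s.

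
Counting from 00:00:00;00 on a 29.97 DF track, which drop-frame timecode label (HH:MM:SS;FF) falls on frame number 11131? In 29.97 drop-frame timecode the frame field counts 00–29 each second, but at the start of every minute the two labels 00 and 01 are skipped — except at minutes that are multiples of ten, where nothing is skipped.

00:06:11;13

Ten DF minutes hold 17982 frames, so frame 11131 lies in block 0 (frames 0–17981) with 11131 frames into that block.
The block's first minute is 1800 frames and the rest 1798 each; 11131 frames reaches minute 6, so 0 × 18 + 6 × 2 = 12 labels have been skipped so far.
Adding those back, label number 11131 + 12 = 11143 at 30 labels/s is 371 s + 13 f = 0 h 6 min 11 s frame 13, i.e. 00:06:11;13.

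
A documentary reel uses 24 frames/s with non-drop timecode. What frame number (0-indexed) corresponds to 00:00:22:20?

Total seconds to the label: (0 × 3600 + 0 × 60 + 22) = 22.
Frame index = 22 × 24 + 20 = 548.

frame 548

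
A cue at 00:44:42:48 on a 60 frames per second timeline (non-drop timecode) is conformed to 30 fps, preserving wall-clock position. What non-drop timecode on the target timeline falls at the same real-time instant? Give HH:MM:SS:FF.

00:44:42:24

Source frame index: (0×3600 + 44×60 + 42) × 60 + 48 = 160968.
Real time: 160968 / (60) = 13414/5 s.
Target frame: (13414/5) × (30) = 80484.
At 30 labels/s: frame 80484 → 00:44:42:24.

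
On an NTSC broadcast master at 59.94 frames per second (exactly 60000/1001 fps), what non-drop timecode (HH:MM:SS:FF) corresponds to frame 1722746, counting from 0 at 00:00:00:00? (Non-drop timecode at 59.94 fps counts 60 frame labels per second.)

07:58:32:26

1722746 ÷ 60 = 28712 full seconds, remainder 26 frames.
28712 s = 7 h 58 min 32 s.
Timecode: 07:58:32:26.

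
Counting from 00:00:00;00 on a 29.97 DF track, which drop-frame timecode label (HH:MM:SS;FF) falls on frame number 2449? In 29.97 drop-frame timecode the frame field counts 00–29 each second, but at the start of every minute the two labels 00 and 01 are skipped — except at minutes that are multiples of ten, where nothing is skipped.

00:01:21;21

Each 10-minute DF block holds 10 × 60 × 30 − 9 × 2 = 17982 frames. 2449 ÷ 17982 → 0 full blocks, remainder 2449.
Within the partial block the first minute is 1800 frames and each further minute 1798, so 1 further minute boundary passed. Total skipped labels = 18 × 0 + 2 × 1 = 2.
Non-drop label index = 2449 + 2 = 2451; at 30 labels/s that is 00:01:21:21, i.e. DF 00:01:21;21.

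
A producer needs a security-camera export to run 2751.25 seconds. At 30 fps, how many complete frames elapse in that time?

Frames = 2751.25 × 30 = 165075/2 ≈ 82537.5000.
Complete frames: 82537.

82537 frames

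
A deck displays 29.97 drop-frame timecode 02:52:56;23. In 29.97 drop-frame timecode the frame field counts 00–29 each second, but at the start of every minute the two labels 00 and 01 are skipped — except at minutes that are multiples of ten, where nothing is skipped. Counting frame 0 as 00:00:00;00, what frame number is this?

Complete 10-minute blocks: 17, each 17982 frames → 305694.
Remaining 2 whole minutes in the current block: 1800 + 1 × 1798 = 3598 frames.
Within the current minute: 56 × 30 + 23 − 2 = 1701 (labels ;00/;01 skipped at this minute). Total = 305694 + 3598 + 1701 = 310993.

310993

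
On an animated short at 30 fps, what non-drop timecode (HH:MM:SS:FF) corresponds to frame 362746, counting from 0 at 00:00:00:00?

362746 ÷ 30 = 12091 full seconds, remainder 16 frames.
12091 s = 3 h 21 min 31 s.
Timecode: 03:21:31:16.

03:21:31:16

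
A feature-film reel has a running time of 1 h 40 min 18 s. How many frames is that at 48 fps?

288864 frames

1 h 40 min 18 s = 6018 s.
Frames = 6018 × 48 = 288864.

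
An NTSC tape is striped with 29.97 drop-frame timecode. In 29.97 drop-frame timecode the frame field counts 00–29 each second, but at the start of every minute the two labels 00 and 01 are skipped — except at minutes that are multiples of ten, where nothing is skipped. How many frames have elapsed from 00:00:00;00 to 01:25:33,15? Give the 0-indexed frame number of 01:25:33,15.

As if non-drop at 30 labels/s: (1 × 3600 + 25 × 60 + 33) × 30 + 15 = 154005.
Minute boundaries passed: 85; those not divisible by 10: 85 − 8 = 77; dropped labels = 2 × 77 = 154.
Actual frame index = 154005 − 154 = 153851.

153851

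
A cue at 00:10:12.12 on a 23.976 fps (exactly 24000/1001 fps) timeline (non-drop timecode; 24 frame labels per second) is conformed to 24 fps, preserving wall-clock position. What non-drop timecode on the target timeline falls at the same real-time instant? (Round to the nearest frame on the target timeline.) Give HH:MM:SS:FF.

Source frame index: (0×3600 + 10×60 + 12) × 24 + 12 = 14700.
Real time: 14700 / (24000/1001) = 49049/80 s.
Target frame: (49049/80) × (24) = 147147/10 ≈ 14714.700 → 14715.
At 24 labels/s: frame 14715 → 00:10:13:03.

00:10:13:03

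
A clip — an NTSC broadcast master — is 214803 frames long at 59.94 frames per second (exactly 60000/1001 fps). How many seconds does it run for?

3583.63005 seconds

Running time = 214803 / (60000/1001) = 3583.63005 s.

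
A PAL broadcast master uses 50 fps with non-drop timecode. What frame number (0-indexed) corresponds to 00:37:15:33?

111783

Total seconds to the label: (0 × 3600 + 37 × 60 + 15) = 2235.
Frame index = 2235 × 50 + 33 = 111783.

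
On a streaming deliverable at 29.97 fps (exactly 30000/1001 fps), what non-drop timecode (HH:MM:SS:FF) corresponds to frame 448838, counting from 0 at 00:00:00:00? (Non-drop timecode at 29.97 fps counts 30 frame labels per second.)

448838 ÷ 30 = 14961 full seconds, remainder 8 frames.
14961 s = 4 h 9 min 21 s.
Timecode: 04:09:21:08.

04:09:21:08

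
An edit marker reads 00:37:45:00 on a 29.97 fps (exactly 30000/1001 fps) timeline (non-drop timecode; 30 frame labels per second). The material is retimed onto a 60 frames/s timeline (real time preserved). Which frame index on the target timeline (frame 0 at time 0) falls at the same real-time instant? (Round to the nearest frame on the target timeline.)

frame 136036

Source frame index: (0×3600 + 37×60 + 45) × 30 + 0 = 67950.
Real time: 67950 / (30000/1001) = 453453/200 s.
Target frame: (453453/200) × (60) = 1360359/10 ≈ 136035.900 → 136036.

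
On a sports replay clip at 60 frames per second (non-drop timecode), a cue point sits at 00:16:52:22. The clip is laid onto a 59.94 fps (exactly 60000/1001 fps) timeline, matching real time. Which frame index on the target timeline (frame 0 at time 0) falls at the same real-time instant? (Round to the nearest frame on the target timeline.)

frame 60681

Source frame index: (0×3600 + 16×60 + 52) × 60 + 22 = 60742.
Real time: 60742 / (60) = 30371/30 s.
Target frame: (30371/30) × (60000/1001) = 5522000/91 ≈ 60681.319 → 60681.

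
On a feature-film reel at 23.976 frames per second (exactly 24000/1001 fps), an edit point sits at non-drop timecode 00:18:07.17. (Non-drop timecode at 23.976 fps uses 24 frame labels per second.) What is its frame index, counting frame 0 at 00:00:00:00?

frame 26105

Total seconds to the label: (0 × 3600 + 18 × 60 + 7) = 1087.
Frame index = 1087 × 24 + 17 = 26105.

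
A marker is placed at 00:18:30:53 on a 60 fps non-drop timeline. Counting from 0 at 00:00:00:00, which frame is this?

frame 66653

Total seconds to the label: (0 × 3600 + 18 × 60 + 30) = 1110.
Frame index = 1110 × 60 + 53 = 66653.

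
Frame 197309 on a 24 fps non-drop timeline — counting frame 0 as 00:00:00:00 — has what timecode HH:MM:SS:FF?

02:17:01:05

197309 ÷ 24 = 8221 full seconds, remainder 5 frames.
8221 s = 2 h 17 min 1 s.
Timecode: 02:17:01:05.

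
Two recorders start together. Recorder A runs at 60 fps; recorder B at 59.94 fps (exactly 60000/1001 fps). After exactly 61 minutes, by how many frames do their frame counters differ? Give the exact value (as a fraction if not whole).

61 min = 3660 s.
A emits 60 × 3660 = 219600 frames; B emits 60000/1001 × 3660 = 219600000/1001.
Difference = 219600/1001 frames (≈ 219.3806); B is behind A.

219600/1001 frames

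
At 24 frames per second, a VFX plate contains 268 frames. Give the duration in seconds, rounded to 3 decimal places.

11.167 seconds

Running time = 268 × 1/24 = 67/6 s ≈ 11.167 s.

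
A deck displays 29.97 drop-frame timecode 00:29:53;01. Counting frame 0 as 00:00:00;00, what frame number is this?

53737

Complete 10-minute blocks: 2, each 17982 frames → 35964.
Remaining 9 whole minutes in the current block: 1800 + 8 × 1798 = 16184 frames.
Within the current minute: 53 × 30 + 1 − 2 = 1589 (labels ;00/;01 skipped at this minute). Total = 35964 + 16184 + 1589 = 53737.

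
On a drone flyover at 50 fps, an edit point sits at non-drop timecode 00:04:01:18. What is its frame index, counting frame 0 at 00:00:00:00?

Total seconds to the label: (0 × 3600 + 4 × 60 + 1) = 241.
Frame index = 241 × 50 + 18 = 12068.

frame 12068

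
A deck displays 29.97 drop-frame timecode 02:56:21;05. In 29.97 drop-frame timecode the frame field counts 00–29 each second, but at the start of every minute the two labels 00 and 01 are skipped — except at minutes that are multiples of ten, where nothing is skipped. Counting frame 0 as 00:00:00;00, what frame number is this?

Complete 10-minute blocks: 17, each 17982 frames → 305694.
Remaining 6 whole minutes in the current block: 1800 + 5 × 1798 = 10790 frames.
Within the current minute: 21 × 30 + 5 − 2 = 633 (labels ;00/;01 skipped at this minute). Total = 305694 + 10790 + 633 = 317117.

317117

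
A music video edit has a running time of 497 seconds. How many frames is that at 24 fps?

11928 frames

Frames = 497 × 24 = 11928.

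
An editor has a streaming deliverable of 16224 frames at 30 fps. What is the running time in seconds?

Running time = 16224 / (30) = 540.8 s.

540.8 seconds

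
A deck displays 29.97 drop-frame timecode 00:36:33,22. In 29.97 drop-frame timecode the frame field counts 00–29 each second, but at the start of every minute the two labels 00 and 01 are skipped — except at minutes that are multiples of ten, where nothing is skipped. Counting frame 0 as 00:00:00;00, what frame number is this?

Complete 10-minute blocks: 3, each 17982 frames → 53946.
Remaining 6 whole minutes in the current block: 1800 + 5 × 1798 = 10790 frames.
Within the current minute: 33 × 30 + 22 − 2 = 1010 (labels ;00/;01 skipped at this minute). Total = 53946 + 10790 + 1010 = 65746.

65746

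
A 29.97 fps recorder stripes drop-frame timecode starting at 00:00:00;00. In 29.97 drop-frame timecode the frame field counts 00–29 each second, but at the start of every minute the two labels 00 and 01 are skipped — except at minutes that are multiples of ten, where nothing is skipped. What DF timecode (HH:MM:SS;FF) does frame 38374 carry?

Each 10-minute DF block holds 10 × 60 × 30 − 9 × 2 = 17982 frames. 38374 ÷ 17982 → 2 full blocks, remainder 2410.
Within the partial block the first minute is 1800 frames and each further minute 1798, so 1 further minute boundary passed. Total skipped labels = 18 × 2 + 2 × 1 = 38.
Non-drop label index = 38374 + 38 = 38412; at 30 labels/s that is 00:21:20:12, i.e. DF 00:21:20;12.

00:21:20;12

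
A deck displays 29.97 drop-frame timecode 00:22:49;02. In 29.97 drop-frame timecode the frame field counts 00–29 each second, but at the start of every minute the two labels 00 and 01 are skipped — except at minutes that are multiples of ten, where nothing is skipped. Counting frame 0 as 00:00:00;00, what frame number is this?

As if non-drop at 30 labels/s: (0 × 3600 + 22 × 60 + 49) × 30 + 2 = 41072.
Minute boundaries passed: 22; those not divisible by 10: 22 − 2 = 20; dropped labels = 2 × 20 = 40.
Actual frame index = 41072 − 40 = 41032.

41032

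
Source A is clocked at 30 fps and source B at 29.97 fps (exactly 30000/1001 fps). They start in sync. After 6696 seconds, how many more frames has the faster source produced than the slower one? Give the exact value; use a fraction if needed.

200880/1001 frames

A emits 30 × 6696 = 200880 frames; B emits 30000/1001 × 6696 = 200880000/1001.
Difference = 200880/1001 frames (≈ 200.6793); B is behind A.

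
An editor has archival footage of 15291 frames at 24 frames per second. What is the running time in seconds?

637.125 seconds

Running time = 15291 / (24) = 637.125 s.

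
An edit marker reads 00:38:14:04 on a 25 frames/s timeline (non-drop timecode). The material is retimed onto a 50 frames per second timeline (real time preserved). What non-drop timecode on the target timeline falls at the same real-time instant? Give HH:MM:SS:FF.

Source frame index: (0×3600 + 38×60 + 14) × 25 + 4 = 57354.
Real time: 57354 / (25) = 57354/25 s.
Target frame: (57354/25) × (50) = 114708.
At 50 labels/s: frame 114708 → 00:38:14:08.

00:38:14:08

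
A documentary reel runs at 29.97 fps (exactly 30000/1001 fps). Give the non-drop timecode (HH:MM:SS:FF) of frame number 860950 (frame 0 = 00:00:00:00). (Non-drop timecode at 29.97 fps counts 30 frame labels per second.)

07:58:18:10

860950 ÷ 30 = 28698 full seconds, remainder 10 frames.
28698 s = 7 h 58 min 18 s.
Timecode: 07:58:18:10.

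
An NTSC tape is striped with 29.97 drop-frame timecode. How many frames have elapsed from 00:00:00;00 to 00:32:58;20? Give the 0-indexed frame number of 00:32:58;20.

59302

As if non-drop at 30 labels/s: (0 × 3600 + 32 × 60 + 58) × 30 + 20 = 59360.
Minute boundaries passed: 32; those not divisible by 10: 32 − 3 = 29; dropped labels = 2 × 29 = 58.
Actual frame index = 59360 − 58 = 59302.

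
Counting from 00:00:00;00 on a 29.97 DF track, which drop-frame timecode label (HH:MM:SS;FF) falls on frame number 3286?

00:01:49;18

Ten DF minutes hold 17982 frames, so frame 3286 lies in block 0 (frames 0–17981) with 3286 frames into that block.
The block's first minute is 1800 frames and the rest 1798 each; 3286 frames reaches minute 1, so 0 × 18 + 1 × 2 = 2 labels have been skipped so far.
Adding those back, label number 3286 + 2 = 3288 at 30 labels/s is 109 s + 18 f = 0 h 1 min 49 s frame 18, i.e. 00:01:49;18.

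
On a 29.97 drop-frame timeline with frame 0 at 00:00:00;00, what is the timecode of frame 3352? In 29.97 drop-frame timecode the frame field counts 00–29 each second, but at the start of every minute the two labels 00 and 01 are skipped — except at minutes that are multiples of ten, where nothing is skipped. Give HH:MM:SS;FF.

00:01:51;24

Each 10-minute DF block holds 10 × 60 × 30 − 9 × 2 = 17982 frames. 3352 ÷ 17982 → 0 full blocks, remainder 3352.
Within the partial block the first minute is 1800 frames and each further minute 1798, so 1 further minute boundary passed. Total skipped labels = 18 × 0 + 2 × 1 = 2.
Non-drop label index = 3352 + 2 = 3354; at 30 labels/s that is 00:01:51:24, i.e. DF 00:01:51;24.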